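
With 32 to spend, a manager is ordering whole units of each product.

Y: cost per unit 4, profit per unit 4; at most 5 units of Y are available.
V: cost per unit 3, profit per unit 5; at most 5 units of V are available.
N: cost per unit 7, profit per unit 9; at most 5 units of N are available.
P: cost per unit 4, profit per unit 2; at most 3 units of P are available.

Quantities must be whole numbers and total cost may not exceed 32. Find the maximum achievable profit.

This is a bounded integer knapsack.
V has the best ratio (5/3); taking only V gives at most 5×5 = 25 (stopped by the supply cap of 5).
Mixing does better — 5×V and 2×N: cost 29 ≤ 32, profit 5·5 + 2·9 = 43.

43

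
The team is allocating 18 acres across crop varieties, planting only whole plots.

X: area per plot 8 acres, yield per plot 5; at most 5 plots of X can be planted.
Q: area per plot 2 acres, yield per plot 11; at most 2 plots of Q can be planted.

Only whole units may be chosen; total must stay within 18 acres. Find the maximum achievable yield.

Q has the best ratio (11/2); taking only Q gives at most 2×11 = 22 (stopped by the supply cap of 2).
Mixing does better — 1×X and 2×Q: area 12 ≤ 18, yield 1·5 + 2·11 = 27.

27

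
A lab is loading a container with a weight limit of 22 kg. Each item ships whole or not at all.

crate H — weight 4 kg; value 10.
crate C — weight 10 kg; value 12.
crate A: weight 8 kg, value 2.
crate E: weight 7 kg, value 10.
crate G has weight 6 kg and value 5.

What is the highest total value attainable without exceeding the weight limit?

This is an integer program with binary decision variables.
Allowing fractional choices, the relaxed optimum would be about 32.8, but items are indivisible.
crate H + crate C + crate G: weight 4 + 10 + 6 = 20 ≤ 22, value 10 + 12 + 5 = 27.
crate H + crate C + crate E: weight 4 + 10 + 7 = 21 ≤ 22, value 10 + 12 + 10 = 32.
Best is crate H, crate C, and crate E with total value 32.

32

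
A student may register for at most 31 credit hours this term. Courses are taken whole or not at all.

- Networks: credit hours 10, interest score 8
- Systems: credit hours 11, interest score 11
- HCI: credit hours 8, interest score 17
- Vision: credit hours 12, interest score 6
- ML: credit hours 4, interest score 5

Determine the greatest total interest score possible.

Take Networks, Systems, and HCI: credit hours 10 + 11 + 8 = 29 ≤ 31, interest score 8 + 11 + 17 = 36.
No other feasible combination does better.

36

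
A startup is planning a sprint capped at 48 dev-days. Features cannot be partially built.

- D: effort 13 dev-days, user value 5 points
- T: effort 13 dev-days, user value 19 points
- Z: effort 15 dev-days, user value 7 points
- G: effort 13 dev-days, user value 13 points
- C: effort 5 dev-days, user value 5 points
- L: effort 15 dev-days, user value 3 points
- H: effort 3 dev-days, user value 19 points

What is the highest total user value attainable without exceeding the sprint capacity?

61

Treat it as a binary knapsack problem.
Take D, T, G, C, and H: effort 13 + 13 + 13 + 5 + 3 = 47 ≤ 48, user value 5 + 19 + 13 + 5 + 19 = 61.
No other feasible combination does better.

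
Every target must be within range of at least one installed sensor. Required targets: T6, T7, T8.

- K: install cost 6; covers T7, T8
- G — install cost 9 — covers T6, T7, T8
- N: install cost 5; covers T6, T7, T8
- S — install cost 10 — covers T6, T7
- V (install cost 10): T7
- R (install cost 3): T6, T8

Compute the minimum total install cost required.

The greedy cost-per-new-target heuristic would pick R and N for 8, but a cheaper cover exists.
N alone covers T6, T7, T8 — every target.
Total install cost: 5.
No cover costs less than 5.

5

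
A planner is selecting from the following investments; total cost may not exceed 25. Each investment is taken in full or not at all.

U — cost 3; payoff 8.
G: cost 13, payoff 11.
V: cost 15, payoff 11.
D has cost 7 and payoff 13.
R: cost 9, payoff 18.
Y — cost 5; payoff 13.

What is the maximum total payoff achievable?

Take U, D, R, and Y: cost 3 + 7 + 9 + 5 = 24 ≤ 25, payoff 8 + 13 + 18 + 13 = 52.
No other feasible combination does better.

52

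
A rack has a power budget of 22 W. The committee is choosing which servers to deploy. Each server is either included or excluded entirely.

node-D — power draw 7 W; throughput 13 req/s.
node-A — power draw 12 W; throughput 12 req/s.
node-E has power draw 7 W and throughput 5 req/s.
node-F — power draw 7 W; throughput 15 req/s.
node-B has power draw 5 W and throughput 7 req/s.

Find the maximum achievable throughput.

35

Take node-D, node-F, and node-B: power draw 7 + 7 + 5 = 19 ≤ 22, throughput 13 + 15 + 7 = 35.
No other feasible combination does better.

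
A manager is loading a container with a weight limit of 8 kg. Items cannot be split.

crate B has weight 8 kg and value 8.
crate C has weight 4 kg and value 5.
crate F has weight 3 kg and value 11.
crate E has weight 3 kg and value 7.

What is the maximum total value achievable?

crate F + crate E: weight 3 + 3 = 6 ≤ 8, value 11 + 7 = 18.
crate C + crate F: weight 4 + 3 = 7 ≤ 8, value 5 + 11 = 16.
Best is crate F and crate E with total value 18.

18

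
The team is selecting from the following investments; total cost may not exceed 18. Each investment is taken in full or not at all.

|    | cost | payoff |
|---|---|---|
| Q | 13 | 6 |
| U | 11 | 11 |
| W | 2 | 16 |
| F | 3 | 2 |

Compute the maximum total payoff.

This is an integer program with binary decision variables.
Take U, W, and F: cost 11 + 2 + 3 = 16 ≤ 18, payoff 11 + 16 + 2 = 29.
No other feasible combination does better.

29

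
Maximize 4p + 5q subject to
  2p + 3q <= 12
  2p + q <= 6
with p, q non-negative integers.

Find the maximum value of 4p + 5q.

20

The continuous relaxation peaks at (1.5, 3) with value 21.00; rounding to a feasible lattice point costs some objective.
(p,q)=(0,4): 2·0+3·4=12≤12, 2·0+1·4=4≤6, objective 20.
(p,q)=(1,3): 2·1+3·3=11≤12, 2·1+1·3=5≤6, objective 19.
The best lattice point is (0,4), giving 20.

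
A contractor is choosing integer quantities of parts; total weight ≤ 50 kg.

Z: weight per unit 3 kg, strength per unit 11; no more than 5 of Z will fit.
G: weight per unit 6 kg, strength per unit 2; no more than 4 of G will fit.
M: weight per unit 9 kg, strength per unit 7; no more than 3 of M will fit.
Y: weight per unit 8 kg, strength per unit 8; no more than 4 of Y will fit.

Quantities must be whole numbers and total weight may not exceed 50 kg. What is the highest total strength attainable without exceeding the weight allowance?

87

This is a bounded integer knapsack.
5×Z, 1×M, and 3×Y: weight 48 ≤ 50, strength 5·11 + 1·7 + 3·8 = 86.
5×Z and 4×Y: weight 47 ≤ 50, strength 5·11 + 4·8 = 87.
Best is 87.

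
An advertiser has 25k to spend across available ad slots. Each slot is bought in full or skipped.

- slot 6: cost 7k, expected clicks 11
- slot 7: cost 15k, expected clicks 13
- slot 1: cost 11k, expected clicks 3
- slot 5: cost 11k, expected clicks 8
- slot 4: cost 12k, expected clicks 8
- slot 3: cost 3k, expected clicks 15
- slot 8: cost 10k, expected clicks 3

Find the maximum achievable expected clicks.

39

This is an integer program with binary decision variables.
slot 6 + slot 5 + slot 3: cost 7 + 11 + 3 = 21 ≤ 25, expected clicks 11 + 8 + 15 = 34.
slot 6 + slot 7 + slot 3: cost 7 + 15 + 3 = 25 ≤ 25, expected clicks 11 + 13 + 15 = 39.
Best is slot 6, slot 7, and slot 3 with total expected clicks 39.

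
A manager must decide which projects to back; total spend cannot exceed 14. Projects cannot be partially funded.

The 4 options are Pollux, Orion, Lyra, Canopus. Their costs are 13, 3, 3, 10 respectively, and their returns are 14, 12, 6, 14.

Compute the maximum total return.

26

This is a 0-1 knapsack instance.
Allowing fractional choices, the relaxed optimum would be about 29.2, but projects are indivisible.
Orion + Canopus: cost 3 + 10 = 13 ≤ 14, return 12 + 14 = 26.
Lyra + Canopus: cost 3 + 10 = 13 ≤ 14, return 6 + 14 = 20.
Best is Orion and Canopus with total return 26.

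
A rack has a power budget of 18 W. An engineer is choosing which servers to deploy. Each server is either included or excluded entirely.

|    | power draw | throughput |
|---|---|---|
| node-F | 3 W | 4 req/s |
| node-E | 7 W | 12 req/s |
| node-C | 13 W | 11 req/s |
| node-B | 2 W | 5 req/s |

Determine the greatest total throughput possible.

Treat it as a binary knapsack problem.
Take node-F, node-E, and node-B: power draw 3 + 7 + 2 = 12 ≤ 18, throughput 4 + 12 + 5 = 21.
No other feasible combination does better.

21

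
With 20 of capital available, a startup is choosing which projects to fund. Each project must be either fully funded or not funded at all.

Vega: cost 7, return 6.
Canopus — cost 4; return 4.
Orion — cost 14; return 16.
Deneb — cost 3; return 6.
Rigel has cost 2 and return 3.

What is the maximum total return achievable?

25

Allowing fractional choices, the relaxed optimum would be about 26.0, but projects are indivisible.
Orion + Deneb: cost 14 + 3 = 17 ≤ 20, return 16 + 6 = 22.
Orion + Deneb + Rigel: cost 14 + 3 + 2 = 19 ≤ 20, return 16 + 6 + 3 = 25.
Canopus + Orion + Rigel: cost 4 + 14 + 2 = 20 ≤ 20, return 4 + 16 + 3 = 23.
Best is Orion, Deneb, and Rigel with total return 25.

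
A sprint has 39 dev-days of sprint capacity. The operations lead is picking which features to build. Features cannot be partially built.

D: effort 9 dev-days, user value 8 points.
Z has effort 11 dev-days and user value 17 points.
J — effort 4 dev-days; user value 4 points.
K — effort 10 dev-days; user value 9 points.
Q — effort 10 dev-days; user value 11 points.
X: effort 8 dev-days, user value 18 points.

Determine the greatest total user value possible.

55

Allowing fractional choices, the relaxed optimum would be about 55.4, but features are indivisible.
Z + K + Q + X: effort 11 + 10 + 10 + 8 = 39 ≤ 39, user value 17 + 9 + 11 + 18 = 55.
D + Z + K + X: effort 9 + 11 + 10 + 8 = 38 ≤ 39, user value 8 + 17 + 9 + 18 = 52.
D + Z + Q + X: effort 9 + 11 + 10 + 8 = 38 ≤ 39, user value 8 + 17 + 11 + 18 = 54.
Best is Z, K, Q, and X with total user value 55.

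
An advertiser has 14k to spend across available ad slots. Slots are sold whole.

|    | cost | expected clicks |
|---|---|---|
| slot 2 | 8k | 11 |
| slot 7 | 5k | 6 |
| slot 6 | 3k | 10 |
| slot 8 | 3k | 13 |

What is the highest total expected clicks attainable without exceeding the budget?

slot 2 + slot 8: cost 8 + 3 = 11 ≤ 14, expected clicks 11 + 13 = 24.
slot 7 + slot 6 + slot 8: cost 5 + 3 + 3 = 11 ≤ 14, expected clicks 6 + 10 + 13 = 29.
slot 2 + slot 6 + slot 8: cost 8 + 3 + 3 = 14 ≤ 14, expected clicks 11 + 10 + 13 = 34.
Best is slot 2, slot 6, and slot 8 with total expected clicks 34.

34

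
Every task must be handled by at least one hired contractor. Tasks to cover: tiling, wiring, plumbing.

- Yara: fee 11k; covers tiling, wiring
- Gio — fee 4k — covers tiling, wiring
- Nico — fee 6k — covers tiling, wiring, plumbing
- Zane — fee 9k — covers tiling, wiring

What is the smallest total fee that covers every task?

6

The greedy cost-per-new-task heuristic would pick Gio and Nico for 10, but a cheaper cover exists.
Nico alone covers tiling, wiring, plumbing — every task.
Total fee: 6.
No cover costs less than 6.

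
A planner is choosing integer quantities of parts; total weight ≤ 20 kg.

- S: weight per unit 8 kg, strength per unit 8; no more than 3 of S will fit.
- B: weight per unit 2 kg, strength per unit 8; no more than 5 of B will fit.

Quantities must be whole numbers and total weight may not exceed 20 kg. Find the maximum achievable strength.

48

This is a bounded integer knapsack.
5×B: weight 10 ≤ 20, strength 5·8 = 40.
1×S and 5×B: weight 18 ≤ 20, strength 1·8 + 5·8 = 48.
Best is 48.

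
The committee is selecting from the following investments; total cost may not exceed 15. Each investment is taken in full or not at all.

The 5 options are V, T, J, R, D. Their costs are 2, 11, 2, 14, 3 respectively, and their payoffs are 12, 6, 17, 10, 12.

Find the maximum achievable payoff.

Take V, J, and D: cost 2 + 2 + 3 = 7 ≤ 15, payoff 12 + 17 + 12 = 41.
No other feasible combination does better.

41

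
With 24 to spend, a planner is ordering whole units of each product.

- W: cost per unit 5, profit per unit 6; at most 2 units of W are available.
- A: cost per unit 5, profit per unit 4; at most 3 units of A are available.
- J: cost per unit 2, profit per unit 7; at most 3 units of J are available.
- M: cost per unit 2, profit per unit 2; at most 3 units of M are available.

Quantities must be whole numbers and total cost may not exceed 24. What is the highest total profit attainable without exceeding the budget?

39

Take 2×W, 3×J, and 3×M: cost 22 ≤ 24, profit 2·6 + 3·7 + 3·2 = 39.
J has the best ratio (7/2) and is taken to its limit of 3; remaining capacity is filled optimally with the others.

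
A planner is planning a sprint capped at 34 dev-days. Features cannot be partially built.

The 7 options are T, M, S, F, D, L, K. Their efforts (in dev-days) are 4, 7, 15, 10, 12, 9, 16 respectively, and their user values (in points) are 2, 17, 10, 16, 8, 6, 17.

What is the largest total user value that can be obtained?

50

This is a 0-1 knapsack instance.
M + S + F: effort 7 + 15 + 10 = 32 ≤ 34, user value 17 + 10 + 16 = 43.
T + M + F + D: effort 4 + 7 + 10 + 12 = 33 ≤ 34, user value 2 + 17 + 16 + 8 = 43.
M + F + K: effort 7 + 10 + 16 = 33 ≤ 34, user value 17 + 16 + 17 = 50.
Best is M, F, and K with total user value 50.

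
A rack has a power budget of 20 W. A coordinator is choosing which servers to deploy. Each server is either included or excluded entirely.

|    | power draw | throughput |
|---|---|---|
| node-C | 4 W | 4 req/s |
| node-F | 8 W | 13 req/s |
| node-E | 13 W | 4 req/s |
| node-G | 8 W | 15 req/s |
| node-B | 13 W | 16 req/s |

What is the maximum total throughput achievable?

This is an integer program with binary decision variables.
Take node-C, node-F, and node-G: power draw 4 + 8 + 8 = 20 ≤ 20, throughput 4 + 13 + 15 = 32.
No other feasible combination does better.

32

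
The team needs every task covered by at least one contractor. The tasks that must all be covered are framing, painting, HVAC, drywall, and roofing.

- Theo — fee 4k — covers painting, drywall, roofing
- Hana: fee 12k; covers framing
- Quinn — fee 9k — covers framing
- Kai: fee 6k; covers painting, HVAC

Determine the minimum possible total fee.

This is a weighted set-cover instance.
Choose Theo, Quinn, and Kai: together they cover framing, painting, HVAC, drywall, roofing — every task.
Total fee: 4 + 9 + 6 = 19.
No cover costs less than 19.

19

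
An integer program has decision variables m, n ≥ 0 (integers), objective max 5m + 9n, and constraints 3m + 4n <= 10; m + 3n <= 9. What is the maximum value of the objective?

19

Relaxing integrality, the LP optimum is 22.50 at (m,n) = (0, 2.5), which is not an integer point.
(m,n)=(2,1) is feasible, giving 19.
(m,n)=(0,2) is feasible, giving 18.
(m,n)=(3,0) is feasible, giving 15.
No feasible integer point exceeds 19.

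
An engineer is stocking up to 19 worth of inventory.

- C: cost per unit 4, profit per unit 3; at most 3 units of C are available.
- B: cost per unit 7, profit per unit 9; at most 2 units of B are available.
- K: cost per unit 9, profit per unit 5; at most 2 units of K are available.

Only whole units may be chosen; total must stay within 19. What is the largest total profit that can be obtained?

B has the best ratio (9/7); taking only B gives at most 2×9 = 18 (stopped by the cost limit).
Mixing does better — 1×C and 2×B: cost 18 ≤ 19, profit 1·3 + 2·9 = 21.

21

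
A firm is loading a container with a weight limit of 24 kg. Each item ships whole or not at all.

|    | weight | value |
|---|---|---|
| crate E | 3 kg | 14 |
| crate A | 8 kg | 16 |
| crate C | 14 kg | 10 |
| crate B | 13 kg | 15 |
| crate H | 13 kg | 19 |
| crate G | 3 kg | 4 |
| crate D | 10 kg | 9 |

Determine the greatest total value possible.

Take crate E, crate A, and crate H: weight 3 + 8 + 13 = 24 ≤ 24, value 14 + 16 + 19 = 49.
No other feasible combination does better.

49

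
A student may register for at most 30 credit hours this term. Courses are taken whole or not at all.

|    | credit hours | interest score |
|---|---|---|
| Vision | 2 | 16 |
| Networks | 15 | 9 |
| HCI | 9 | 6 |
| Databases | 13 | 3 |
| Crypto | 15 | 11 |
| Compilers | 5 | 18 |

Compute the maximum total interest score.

Treat it as a binary knapsack problem.
Take Vision, Crypto, and Compilers: credit hours 2 + 15 + 5 = 22 ≤ 30, interest score 16 + 11 + 18 = 45.
No other feasible combination does better.

45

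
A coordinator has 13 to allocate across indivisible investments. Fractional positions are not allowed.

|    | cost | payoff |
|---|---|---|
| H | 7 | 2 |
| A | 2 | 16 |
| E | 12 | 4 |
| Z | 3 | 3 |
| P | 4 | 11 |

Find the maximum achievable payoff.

This is a 0-1 knapsack instance.
Take A, Z, and P: cost 2 + 3 + 4 = 9 ≤ 13, payoff 16 + 3 + 11 = 30.
No other feasible combination does better.

30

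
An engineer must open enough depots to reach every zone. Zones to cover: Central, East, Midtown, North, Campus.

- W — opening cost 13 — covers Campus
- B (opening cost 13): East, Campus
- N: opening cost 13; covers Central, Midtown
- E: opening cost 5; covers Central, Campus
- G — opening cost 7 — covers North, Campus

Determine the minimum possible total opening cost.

The greedy cost-per-new-zone heuristic would pick E, G, B, and N for 38, but a cheaper cover exists.
Choose B, N, and G: together they cover Central, East, Midtown, North, Campus — every zone.
Total opening cost: 13 + 13 + 7 = 33.
No cover costs less than 33.

33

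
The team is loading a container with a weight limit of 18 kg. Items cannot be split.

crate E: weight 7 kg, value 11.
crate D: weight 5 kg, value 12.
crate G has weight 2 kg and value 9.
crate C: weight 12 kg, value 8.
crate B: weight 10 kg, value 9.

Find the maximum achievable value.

32

Take crate E, crate D, and crate G: weight 7 + 5 + 2 = 14 ≤ 18, value 11 + 12 + 9 = 32.
No other feasible combination does better.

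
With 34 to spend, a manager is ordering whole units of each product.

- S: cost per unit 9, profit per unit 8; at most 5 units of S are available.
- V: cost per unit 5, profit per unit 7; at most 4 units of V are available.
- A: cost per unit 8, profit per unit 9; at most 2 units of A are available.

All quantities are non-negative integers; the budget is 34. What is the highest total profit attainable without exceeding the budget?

39

This is a bounded integer knapsack.
1×S, 3×V, and 1×A: cost 32 ≤ 34, profit 1·8 + 3·7 + 1·9 = 38.
3×V and 2×A: cost 31 ≤ 34, profit 3·7 + 2·9 = 39.
Best is 39.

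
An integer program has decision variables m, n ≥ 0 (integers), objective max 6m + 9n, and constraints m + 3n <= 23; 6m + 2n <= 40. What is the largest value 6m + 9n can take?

78

Relaxing integrality, the LP optimum is 82.88 at (m,n) = (4.62, 6.12), which is not an integer point.
(m,n)=(4,6): 1·4+3·6=22≤23, 6·4+2·6=36≤40, objective 78.
(m,n)=(5,5): 1·5+3·5=20≤23, 6·5+2·5=40≤40, objective 75.
(m,n)=(3,6): 1·3+3·6=21≤23, 6·3+2·6=30≤40, objective 72.
(m,n)=(4,5): 1·4+3·5=19≤23, 6·4+2·5=34≤40, objective 69.
No feasible integer point exceeds 78.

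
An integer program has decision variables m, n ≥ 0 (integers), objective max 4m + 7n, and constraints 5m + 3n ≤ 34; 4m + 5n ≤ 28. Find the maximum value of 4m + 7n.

(m,n)=(2,4) is feasible, giving 36.
(m,n)=(0,5) is feasible, giving 35.
(m,n)=(3,3) is feasible, giving 33.
The best lattice point is (2,4), giving 36.

36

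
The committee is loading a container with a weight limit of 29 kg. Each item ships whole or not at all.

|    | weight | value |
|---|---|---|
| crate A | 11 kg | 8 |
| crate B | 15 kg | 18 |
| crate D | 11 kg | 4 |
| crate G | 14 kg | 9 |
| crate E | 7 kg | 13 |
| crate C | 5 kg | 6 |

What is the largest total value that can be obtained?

This is a 0-1 knapsack instance.
Take crate B, crate E, and crate C: weight 15 + 7 + 5 = 27 ≤ 29, value 18 + 13 + 6 = 37.
No other feasible combination does better.

37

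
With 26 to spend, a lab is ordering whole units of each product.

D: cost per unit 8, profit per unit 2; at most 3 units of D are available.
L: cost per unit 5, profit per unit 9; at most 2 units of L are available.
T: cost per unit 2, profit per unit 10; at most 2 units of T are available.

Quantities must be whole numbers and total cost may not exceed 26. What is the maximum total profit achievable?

T has the best ratio (10/2); taking only T gives at most 2×10 = 20 (stopped by the supply cap of 2).
Mixing does better — 1×D, 2×L, and 2×T: cost 22 ≤ 26, profit 1·2 + 2·9 + 2·10 = 40.

40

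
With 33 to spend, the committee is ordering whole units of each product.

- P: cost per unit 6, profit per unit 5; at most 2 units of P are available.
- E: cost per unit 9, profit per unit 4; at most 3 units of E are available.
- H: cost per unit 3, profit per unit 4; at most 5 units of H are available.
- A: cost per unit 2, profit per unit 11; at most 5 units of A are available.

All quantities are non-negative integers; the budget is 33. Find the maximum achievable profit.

This is a bounded integer knapsack.
A has the best ratio (11/2); taking only A gives at most 5×11 = 55 (stopped by the supply cap of 5).
Mixing does better — 1×P, 5×H, and 5×A: cost 31 ≤ 33, profit 1·5 + 5·4 + 5·11 = 80.

80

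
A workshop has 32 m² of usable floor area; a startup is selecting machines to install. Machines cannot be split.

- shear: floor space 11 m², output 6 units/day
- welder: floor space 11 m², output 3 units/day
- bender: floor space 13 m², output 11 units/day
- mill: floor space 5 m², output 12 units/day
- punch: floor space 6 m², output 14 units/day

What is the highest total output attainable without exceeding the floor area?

Take bender, mill, and punch: floor space 13 + 5 + 6 = 24 ≤ 32, output 11 + 12 + 14 = 37.
No other feasible combination does better.

37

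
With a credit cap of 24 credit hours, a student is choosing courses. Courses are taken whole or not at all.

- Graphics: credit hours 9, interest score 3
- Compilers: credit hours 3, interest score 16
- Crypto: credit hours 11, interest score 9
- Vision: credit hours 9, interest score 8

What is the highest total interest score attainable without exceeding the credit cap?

Treat it as a binary knapsack problem.
Allowing fractional choices, the relaxed optimum would be about 33.3, but courses are indivisible.
Graphics + Compilers + Crypto: credit hours 9 + 3 + 11 = 23 ≤ 24, interest score 3 + 16 + 9 = 28.
Compilers + Crypto + Vision: credit hours 3 + 11 + 9 = 23 ≤ 24, interest score 16 + 9 + 8 = 33.
Graphics + Compilers + Vision: credit hours 9 + 3 + 9 = 21 ≤ 24, interest score 3 + 16 + 8 = 27.
Best is Compilers, Crypto, and Vision with total interest score 33.

33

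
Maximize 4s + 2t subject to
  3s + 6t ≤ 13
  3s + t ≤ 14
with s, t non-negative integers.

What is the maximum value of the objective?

(s,t)=(4,0): 3·4+6·0=12≤13, 3·4+1·0=12≤14, objective 16.
(s,t)=(3,0): 3·3+6·0=9≤13, 3·3+1·0=9≤14, objective 12.
No feasible integer point exceeds 16.

16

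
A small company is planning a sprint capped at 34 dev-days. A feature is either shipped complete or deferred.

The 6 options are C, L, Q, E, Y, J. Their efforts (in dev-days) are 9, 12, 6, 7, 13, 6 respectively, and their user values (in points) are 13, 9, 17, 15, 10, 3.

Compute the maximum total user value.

This is a 0-1 knapsack instance.
Take C, L, Q, and E: effort 9 + 12 + 6 + 7 = 34 ≤ 34, user value 13 + 9 + 17 + 15 = 54.
No other feasible combination does better.

54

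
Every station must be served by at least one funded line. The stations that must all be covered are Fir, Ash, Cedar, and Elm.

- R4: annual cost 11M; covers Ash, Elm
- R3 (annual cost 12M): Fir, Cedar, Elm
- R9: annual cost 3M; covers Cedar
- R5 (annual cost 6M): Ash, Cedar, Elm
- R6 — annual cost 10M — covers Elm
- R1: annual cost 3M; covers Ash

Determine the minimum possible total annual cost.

15

This is an integer covering problem.
The greedy cost-per-new-station heuristic would pick R5 and R3 for 18, but a cheaper cover exists.
Choose R3 and R1: together they cover Fir, Ash, Cedar, Elm — every station.
Total annual cost: 12 + 3 = 15.
No cover costs less than 15.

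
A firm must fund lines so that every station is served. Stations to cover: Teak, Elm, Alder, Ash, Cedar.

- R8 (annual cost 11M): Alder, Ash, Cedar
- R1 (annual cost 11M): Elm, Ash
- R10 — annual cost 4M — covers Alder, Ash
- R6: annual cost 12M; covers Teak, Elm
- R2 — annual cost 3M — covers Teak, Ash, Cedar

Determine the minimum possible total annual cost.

18

Choose R1, R10, and R2: together they cover Teak, Elm, Alder, Ash, Cedar — every station.
Total annual cost: 11 + 4 + 3 = 18.
No cover costs less than 18.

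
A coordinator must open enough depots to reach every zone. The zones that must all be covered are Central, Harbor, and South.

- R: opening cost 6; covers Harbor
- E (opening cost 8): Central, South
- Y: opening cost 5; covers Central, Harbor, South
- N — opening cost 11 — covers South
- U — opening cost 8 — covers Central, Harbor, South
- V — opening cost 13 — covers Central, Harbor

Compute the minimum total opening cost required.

5

Y alone covers Central, Harbor, South — every zone.
Total opening cost: 5.
No cover costs less than 5.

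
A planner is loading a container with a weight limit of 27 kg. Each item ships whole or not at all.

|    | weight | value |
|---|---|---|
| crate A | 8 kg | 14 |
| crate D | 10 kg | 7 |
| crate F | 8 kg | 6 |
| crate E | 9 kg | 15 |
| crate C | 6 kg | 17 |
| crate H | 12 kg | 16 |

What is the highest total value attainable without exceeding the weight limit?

crate E + crate C + crate H: weight 9 + 6 + 12 = 27 ≤ 27, value 15 + 17 + 16 = 48.
crate A + crate C + crate H: weight 8 + 6 + 12 = 26 ≤ 27, value 14 + 17 + 16 = 47.
Best is crate E, crate C, and crate H with total value 48.

48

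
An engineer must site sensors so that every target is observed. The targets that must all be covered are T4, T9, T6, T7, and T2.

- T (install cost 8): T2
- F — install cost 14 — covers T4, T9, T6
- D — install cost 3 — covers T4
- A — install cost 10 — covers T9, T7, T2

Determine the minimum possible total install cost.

Choose F and A: together they cover T4, T9, T6, T7, T2 — every target.
Total install cost: 14 + 10 = 24.

24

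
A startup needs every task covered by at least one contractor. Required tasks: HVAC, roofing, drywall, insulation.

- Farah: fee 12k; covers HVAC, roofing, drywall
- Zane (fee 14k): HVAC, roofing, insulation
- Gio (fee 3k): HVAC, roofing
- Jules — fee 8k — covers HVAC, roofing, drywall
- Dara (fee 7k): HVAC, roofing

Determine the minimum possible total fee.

The greedy cost-per-new-task heuristic would pick Gio, Jules, and Zane for 25, but a cheaper cover exists.
Choose Zane and Jules: together they cover HVAC, roofing, drywall, insulation — every task.
Total fee: 14 + 8 = 22.
No cover costs less than 22.

22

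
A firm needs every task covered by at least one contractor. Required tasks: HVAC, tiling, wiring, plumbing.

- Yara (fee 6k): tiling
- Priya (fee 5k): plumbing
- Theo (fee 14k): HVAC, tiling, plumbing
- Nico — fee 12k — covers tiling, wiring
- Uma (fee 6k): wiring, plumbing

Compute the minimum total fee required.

20

The greedy cost-per-new-task heuristic would pick Uma, Yara, and Theo for 26, but a cheaper cover exists.
Choose Theo and Uma: together they cover HVAC, tiling, wiring, plumbing — every task.
Total fee: 14 + 6 = 20.
No cover costs less than 20.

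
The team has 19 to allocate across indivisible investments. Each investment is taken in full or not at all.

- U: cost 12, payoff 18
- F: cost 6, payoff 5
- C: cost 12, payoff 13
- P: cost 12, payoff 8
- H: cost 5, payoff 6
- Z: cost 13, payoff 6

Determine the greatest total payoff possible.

Allowing fractional choices, the relaxed optimum would be about 26.2, but investments are indivisible.
U + F: cost 12 + 6 = 18 ≤ 19, payoff 18 + 5 = 23.
C + H: cost 12 + 5 = 17 ≤ 19, payoff 13 + 6 = 19.
U + H: cost 12 + 5 = 17 ≤ 19, payoff 18 + 6 = 24.
Best is U and H with total payoff 24.

24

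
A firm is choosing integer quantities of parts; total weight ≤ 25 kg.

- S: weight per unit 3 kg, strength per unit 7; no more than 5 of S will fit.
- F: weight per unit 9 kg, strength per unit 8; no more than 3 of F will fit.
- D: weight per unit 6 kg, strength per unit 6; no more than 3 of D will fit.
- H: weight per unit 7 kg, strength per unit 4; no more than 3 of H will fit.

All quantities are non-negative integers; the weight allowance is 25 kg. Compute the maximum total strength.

43

Take 5×S and 1×F: weight 24 ≤ 25, strength 5·7 + 1·8 = 43.
S has the best ratio (7/3) and is taken to its limit of 5; remaining capacity is filled optimally with the others.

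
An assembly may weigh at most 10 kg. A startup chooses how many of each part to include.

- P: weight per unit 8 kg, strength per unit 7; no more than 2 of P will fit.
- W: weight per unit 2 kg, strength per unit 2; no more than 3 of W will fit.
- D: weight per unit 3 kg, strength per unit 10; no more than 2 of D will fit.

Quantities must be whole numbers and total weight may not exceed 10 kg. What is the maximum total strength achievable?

Take 2×W and 2×D: weight 10 ≤ 10, strength 2·2 + 2·10 = 24.
D has the best ratio (10/3) and is taken to its limit of 2; remaining capacity is filled optimally with the others.

24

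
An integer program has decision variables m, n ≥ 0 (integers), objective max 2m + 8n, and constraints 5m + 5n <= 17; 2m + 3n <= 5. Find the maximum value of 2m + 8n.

Relaxing integrality, the LP optimum is 13.33 at (m,n) = (0, 1.67), which is not an integer point.
(m,n)=(1,1): 5·1+5·1=10≤17, 2·1+3·1=5≤5, objective 10.
(m,n)=(0,1): 5·0+5·1=5≤17, 2·0+3·1=3≤5, objective 8.
The best lattice point is (1,1), giving 10.

10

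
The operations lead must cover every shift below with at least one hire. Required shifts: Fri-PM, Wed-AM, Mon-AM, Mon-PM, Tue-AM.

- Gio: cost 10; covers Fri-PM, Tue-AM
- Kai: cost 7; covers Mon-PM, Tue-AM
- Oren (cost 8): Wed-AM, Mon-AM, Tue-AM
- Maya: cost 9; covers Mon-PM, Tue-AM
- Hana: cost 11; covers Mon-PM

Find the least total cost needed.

This is a weighted set-cover instance.
Choose Gio, Kai, and Oren: together they cover Fri-PM, Wed-AM, Mon-AM, Mon-PM, Tue-AM — every shift.
Total cost: 10 + 7 + 8 = 25.
No cover costs less than 25.

25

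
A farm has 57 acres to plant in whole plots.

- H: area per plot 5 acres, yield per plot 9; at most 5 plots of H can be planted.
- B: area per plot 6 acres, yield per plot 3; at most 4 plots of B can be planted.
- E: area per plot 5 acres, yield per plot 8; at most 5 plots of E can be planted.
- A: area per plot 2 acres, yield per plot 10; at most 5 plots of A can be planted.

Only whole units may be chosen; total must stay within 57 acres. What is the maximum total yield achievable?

127

A has the best ratio (10/2); taking only A gives at most 5×10 = 50 (stopped by the supply cap of 5).
Mixing does better — 5×H, 4×E, and 5×A: area 55 ≤ 57, yield 5·9 + 4·8 + 5·10 = 127.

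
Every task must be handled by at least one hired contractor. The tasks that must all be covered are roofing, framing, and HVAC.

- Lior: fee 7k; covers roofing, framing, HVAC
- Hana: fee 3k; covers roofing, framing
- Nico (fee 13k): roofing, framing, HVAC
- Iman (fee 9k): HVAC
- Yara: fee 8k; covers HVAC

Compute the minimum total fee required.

This is a weighted set-cover instance.
The greedy cost-per-new-task heuristic would pick Hana and Lior for 10, but a cheaper cover exists.
Lior alone covers roofing, framing, HVAC — every task.
Total fee: 7.
No cover costs less than 7.

7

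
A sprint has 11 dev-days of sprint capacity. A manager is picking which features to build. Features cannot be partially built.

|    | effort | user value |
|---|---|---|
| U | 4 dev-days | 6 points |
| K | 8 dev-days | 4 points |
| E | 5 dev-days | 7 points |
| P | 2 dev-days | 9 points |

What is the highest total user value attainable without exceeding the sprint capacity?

22

U + P: effort 4 + 2 = 6 ≤ 11, user value 6 + 9 = 15.
U + E + P: effort 4 + 5 + 2 = 11 ≤ 11, user value 6 + 7 + 9 = 22.
E + P: effort 5 + 2 = 7 ≤ 11, user value 7 + 9 = 16.
Best is U, E, and P with total user value 22.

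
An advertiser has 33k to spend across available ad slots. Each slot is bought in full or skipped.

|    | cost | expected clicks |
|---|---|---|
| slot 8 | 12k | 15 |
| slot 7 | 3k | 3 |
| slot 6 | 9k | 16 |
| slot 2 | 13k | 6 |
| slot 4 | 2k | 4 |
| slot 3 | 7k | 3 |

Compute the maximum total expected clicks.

Allowing fractional choices, the relaxed optimum would be about 41.2, but ad slots are indivisible.
slot 8 + slot 7 + slot 6 + slot 4 + slot 3: cost 12 + 3 + 9 + 2 + 7 = 33 ≤ 33, expected clicks 15 + 3 + 16 + 4 + 3 = 41.
slot 8 + slot 7 + slot 6 + slot 4: cost 12 + 3 + 9 + 2 = 26 ≤ 33, expected clicks 15 + 3 + 16 + 4 = 38.
slot 8 + slot 6 + slot 4 + slot 3: cost 12 + 9 + 2 + 7 = 30 ≤ 33, expected clicks 15 + 16 + 4 + 3 = 38.
Best is slot 8, slot 7, slot 6, slot 4, and slot 3 with total expected clicks 41.

41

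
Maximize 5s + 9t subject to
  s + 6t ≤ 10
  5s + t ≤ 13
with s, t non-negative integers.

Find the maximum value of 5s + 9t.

Relaxing integrality, the LP optimum is 23.21 at (s,t) = (2.34, 1.28), which is not an integer point.
(s,t)=(2,1): 1·2+6·1=8≤10, 5·2+1·1=11≤13, objective 19.
(s,t)=(1,1): 1·1+6·1=7≤10, 5·1+1·1=6≤13, objective 14.
(s,t)=(2,0): 1·2+6·0=2≤10, 5·2+1·0=10≤13, objective 10.
No feasible integer point exceeds 19.

19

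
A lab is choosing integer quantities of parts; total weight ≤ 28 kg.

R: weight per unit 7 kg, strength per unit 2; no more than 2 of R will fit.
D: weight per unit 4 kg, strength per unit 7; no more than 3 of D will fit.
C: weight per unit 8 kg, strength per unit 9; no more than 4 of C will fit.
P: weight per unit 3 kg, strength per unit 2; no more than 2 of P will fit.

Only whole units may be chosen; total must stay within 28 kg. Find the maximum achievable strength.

39

1×D and 3×C: weight 28 ≤ 28, strength 1·7 + 3·9 = 34.
3×D and 2×C: weight 28 ≤ 28, strength 3·7 + 2·9 = 39.
Best is 39.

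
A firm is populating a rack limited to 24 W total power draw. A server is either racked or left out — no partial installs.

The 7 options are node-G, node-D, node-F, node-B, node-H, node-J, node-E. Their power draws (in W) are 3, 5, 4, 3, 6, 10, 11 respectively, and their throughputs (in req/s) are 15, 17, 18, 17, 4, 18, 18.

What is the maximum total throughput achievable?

Allowing fractional choices, the relaxed optimum would be about 83.2, but servers are indivisible.
node-G + node-D + node-F + node-B + node-H: power draw 3 + 5 + 4 + 3 + 6 = 21 ≤ 24, throughput 15 + 17 + 18 + 17 + 4 = 71.
node-D + node-F + node-B + node-J: power draw 5 + 4 + 3 + 10 = 22 ≤ 24, throughput 17 + 18 + 17 + 18 = 70.
Best is node-G, node-D, node-F, node-B, and node-H with total throughput 71.

71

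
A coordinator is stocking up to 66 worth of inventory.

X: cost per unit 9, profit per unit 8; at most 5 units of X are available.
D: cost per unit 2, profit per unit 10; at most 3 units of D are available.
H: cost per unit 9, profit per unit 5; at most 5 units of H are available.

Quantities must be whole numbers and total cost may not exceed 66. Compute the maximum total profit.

4×X, 3×D, and 2×H: cost 60 ≤ 66, profit 4·8 + 3·10 + 2·5 = 72.
5×X, 3×D, and 1×H: cost 60 ≤ 66, profit 5·8 + 3·10 + 1·5 = 75.
Best is 75.

75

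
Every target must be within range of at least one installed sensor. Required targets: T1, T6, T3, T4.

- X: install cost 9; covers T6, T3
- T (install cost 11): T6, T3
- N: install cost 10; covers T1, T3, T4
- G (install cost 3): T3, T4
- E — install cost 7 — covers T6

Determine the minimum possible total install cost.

Choose N and E: together they cover T1, T6, T3, T4 — every target.
Total install cost: 10 + 7 = 17.

17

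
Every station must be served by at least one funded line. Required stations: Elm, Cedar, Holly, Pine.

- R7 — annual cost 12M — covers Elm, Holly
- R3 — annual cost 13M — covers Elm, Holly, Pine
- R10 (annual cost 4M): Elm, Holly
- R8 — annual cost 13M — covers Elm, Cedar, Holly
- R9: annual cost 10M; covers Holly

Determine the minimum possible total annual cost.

The greedy cost-per-new-station heuristic would pick R10, R3, and R8 for 30, but a cheaper cover exists.
Choose R3 and R8: together they cover Elm, Cedar, Holly, Pine — every station.
Total annual cost: 13 + 13 = 26.
No cover costs less than 26.

26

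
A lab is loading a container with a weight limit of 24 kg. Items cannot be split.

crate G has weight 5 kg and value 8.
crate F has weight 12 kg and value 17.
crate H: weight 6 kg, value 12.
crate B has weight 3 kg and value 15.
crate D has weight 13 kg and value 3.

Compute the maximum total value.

Take crate F, crate H, and crate B: weight 12 + 6 + 3 = 21 ≤ 24, value 17 + 12 + 15 = 44.
No other feasible combination does better.

44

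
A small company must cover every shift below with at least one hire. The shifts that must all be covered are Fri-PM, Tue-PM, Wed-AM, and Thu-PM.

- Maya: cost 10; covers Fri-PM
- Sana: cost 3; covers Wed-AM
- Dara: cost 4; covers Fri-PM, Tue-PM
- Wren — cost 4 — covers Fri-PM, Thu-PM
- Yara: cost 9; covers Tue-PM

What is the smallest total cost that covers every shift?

11

Choose Sana, Dara, and Wren: together they cover Fri-PM, Tue-PM, Wed-AM, Thu-PM — every shift.
Total cost: 3 + 4 + 4 = 11.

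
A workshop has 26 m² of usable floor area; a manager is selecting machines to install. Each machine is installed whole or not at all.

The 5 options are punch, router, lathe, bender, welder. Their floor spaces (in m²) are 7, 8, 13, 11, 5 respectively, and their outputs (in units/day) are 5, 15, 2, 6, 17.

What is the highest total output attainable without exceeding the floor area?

Take router, bender, and welder: floor space 8 + 11 + 5 = 24 ≤ 26, output 15 + 6 + 17 = 38.
No other feasible combination does better.

38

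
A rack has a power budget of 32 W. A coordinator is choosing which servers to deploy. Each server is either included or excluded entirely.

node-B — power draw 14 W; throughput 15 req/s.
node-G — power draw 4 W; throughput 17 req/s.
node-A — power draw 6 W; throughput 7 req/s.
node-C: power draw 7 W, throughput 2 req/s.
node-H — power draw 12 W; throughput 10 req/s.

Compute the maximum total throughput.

42

node-B + node-G + node-H: power draw 14 + 4 + 12 = 30 ≤ 32, throughput 15 + 17 + 10 = 42.
node-B + node-G + node-A + node-C: power draw 14 + 4 + 6 + 7 = 31 ≤ 32, throughput 15 + 17 + 7 + 2 = 41.
node-B + node-G + node-A: power draw 14 + 4 + 6 = 24 ≤ 32, throughput 15 + 17 + 7 = 39.
Best is node-B, node-G, and node-H with total throughput 42.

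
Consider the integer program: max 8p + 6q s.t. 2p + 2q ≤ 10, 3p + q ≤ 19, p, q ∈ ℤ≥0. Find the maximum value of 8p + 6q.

40

(p,q)=(5,0): 2·5+2·0=10≤10, 3·5+1·0=15≤19, objective 40.
(p,q)=(4,1): 2·4+2·1=10≤10, 3·4+1·1=13≤19, objective 38.
(p,q)=(4,0): 2·4+2·0=8≤10, 3·4+1·0=12≤19, objective 32.
Maximum is 40 at (p,q)=(5,0).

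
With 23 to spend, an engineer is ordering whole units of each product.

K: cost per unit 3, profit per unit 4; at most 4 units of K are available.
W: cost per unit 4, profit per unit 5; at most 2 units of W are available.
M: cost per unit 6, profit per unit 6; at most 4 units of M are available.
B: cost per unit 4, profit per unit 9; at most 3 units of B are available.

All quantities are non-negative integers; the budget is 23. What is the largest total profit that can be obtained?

B has the best ratio (9/4); taking only B gives at most 3×9 = 27 (stopped by the supply cap of 3).
Mixing does better — 1×K, 2×W, and 3×B: cost 23 ≤ 23, profit 1·4 + 2·5 + 3·9 = 41.

41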